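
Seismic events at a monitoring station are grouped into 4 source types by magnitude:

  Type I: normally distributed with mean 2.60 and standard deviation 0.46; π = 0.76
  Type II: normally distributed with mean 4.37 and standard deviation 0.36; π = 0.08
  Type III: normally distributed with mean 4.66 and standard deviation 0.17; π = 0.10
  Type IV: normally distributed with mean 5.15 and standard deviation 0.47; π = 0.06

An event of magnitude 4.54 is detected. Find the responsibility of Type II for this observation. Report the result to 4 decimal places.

By Bayes' theorem, P(k | x) = π_k f_k(x) / Σ_j π_j f_j(x).
Component likelihoods at x = 4.54:
  f_I = (1/(0.46·√(2π)))·exp(−(4.54−2.60)²/(2·0.46²)) = 0.867266·exp(-8.89319) = 0.000119093
  f_II = (1/(0.36·√(2π)))·exp(−(4.54−4.37)²/(2·0.36²)) = 1.108173·exp(-0.11150) = 0.991254
  f_III = (1/(0.17·√(2π)))·exp(−(4.54−4.66)²/(2·0.17²)) = 2.346719·exp(-0.24913) = 1.82921
  f_IV = (1/(0.47·√(2π)))·exp(−(4.54−5.15)²/(2·0.47²)) = 0.848813·exp(-0.84224) = 0.365623
Prior × likelihood for each component:
  π_I·f_I = 0.76 × 0.000119093 = 9.05108e-05
  π_II·f_II = 0.08 × 0.991254 = 0.0793003
  π_III·f_III = 0.10 × 1.82921 = 0.182921
  π_IV·f_IV = 0.06 × 0.365623 = 0.0219374
Evidence: 9.05108e-05 + 0.0793003 + 0.182921 + 0.0219374 = 0.284249
P(Type II | x) = 0.0793003 / 0.284249 ≈ 0.2790

0.2790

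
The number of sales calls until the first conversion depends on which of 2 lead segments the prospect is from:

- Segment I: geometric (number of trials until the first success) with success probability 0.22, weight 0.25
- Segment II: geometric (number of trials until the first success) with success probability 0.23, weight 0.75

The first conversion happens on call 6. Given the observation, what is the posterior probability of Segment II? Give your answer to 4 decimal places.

0.7462

P(component k | x) = w_k·f_k(x) / marginal(x), where marginal(x) = Σ_j w_j·f_j(x).
Geometric probabilities:
  f_I = 0.0635178
  f_II = 0.062256
Weight by the priors:
  w_I·f_I = 0.25 × 0.0635178 = 0.0158795
  w_II·f_II = 0.75 × 0.062256 = 0.046692
Normaliser: 0.0158795 + 0.046692 = 0.0625715
Responsibility of Segment II: 0.046692 / 0.0625715 ≈ 0.7462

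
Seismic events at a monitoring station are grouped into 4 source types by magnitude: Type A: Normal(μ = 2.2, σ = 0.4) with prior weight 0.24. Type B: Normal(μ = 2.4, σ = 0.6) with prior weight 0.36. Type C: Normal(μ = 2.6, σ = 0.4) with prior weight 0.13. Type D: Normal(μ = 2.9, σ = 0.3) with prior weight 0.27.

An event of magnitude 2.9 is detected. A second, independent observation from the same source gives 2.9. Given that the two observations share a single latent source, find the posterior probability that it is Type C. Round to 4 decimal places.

By Bayes' theorem, P(k | x) = π_k f_k(x) / Σ_j π_j f_j(x).
Since both observations come from the same component, the likelihood for component k is f_k(x₁)·f_k(x₂).
  f_A = [(1/(0.4·√(2π)))·exp(−(2.9−2.2)²/(2·0.4²)) = 0.997356·exp(-1.53125) = 0.215693] × [0.215693] = 0.0465236
  f_B = [(1/(0.6·√(2π)))·exp(−(2.9−2.4)²/(2·0.6²)) = 0.664904·exp(-0.34722) = 0.469853] × [0.469853] = 0.220762
  f_C = [(1/(0.4·√(2π)))·exp(−(2.9−2.6)²/(2·0.4²)) = 0.997356·exp(-0.28125) = 0.752844] × [0.752844] = 0.566773
  f_D = [(1/(0.3·√(2π)))·exp(−(2.9−2.9)²/(2·0.3²)) = 1.329808·exp(-0.00000) = 1.32981] × [1.32981] = 1.76839
Multiply by the mixture weights:
  π_A·f_A = 0.24 × 0.0465236 = 0.0111657
  π_B·f_B = 0.36 × 0.220762 = 0.0794743
  π_C·f_C = 0.13 × 0.566773 = 0.0736805
  π_D·f_D = 0.27 × 1.76839 = 0.477465
Denominator: 0.0111657 + 0.0794743 + 0.0736805 + 0.477465 = 0.641785
So the posterior for Type C is 0.0736805 / 0.641785 ≈ 0.1148.

0.1148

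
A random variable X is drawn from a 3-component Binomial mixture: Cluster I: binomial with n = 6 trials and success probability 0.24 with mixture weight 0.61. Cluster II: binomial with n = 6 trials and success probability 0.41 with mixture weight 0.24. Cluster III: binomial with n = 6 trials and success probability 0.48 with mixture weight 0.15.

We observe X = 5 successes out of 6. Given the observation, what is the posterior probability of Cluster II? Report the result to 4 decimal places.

0.4104

Apply Bayes' rule: the posterior for each component is proportional to its prior times its likelihood at x.
Evaluate each component's likelihood at the observed value:
  f_I = C(6,5)·0.24^5·0.76^1 = 6·0.000796262·0.76 = 0.00363096
  f_II = C(6,5)·0.41^5·0.59^1 = 6·0.0115856·0.59 = 0.0410131
  f_III = C(6,5)·0.48^5·0.52^1 = 6·0.0254804·0.52 = 0.0794988
Prior × likelihood for each component:
  w_I·f_I = 0.61 × 0.00363096 = 0.00221488
  w_II·f_II = 0.24 × 0.0410131 = 0.00984314
  w_III·f_III = 0.15 × 0.0794988 = 0.0119248
Denominator: 0.00221488 + 0.00984314 + 0.0119248 = 0.0239829
P(Cluster II | data) ≈ 0.4104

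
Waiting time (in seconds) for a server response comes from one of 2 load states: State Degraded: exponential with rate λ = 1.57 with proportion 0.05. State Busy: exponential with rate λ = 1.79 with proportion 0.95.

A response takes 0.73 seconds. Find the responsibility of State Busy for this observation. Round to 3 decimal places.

By Bayes' theorem, P(k | x) = π_k f_k(x) / Σ_j π_j f_j(x).
Component likelihoods at x = 0.73 seconds:
  p_Degraded = 1.57·e^(−1.57·0.73) = 1.57·e^(−1.1461) = 0.499062
  p_Busy = 1.79·e^(−1.79·0.73) = 1.79·e^(−1.3067) = 0.484574
Prior × likelihood for each component:
  π_Degraded·p_Degraded = 0.05 × 0.499062 = 0.0249531
  π_Busy·p_Busy = 0.95 × 0.484574 = 0.460346
Denominator: 0.0249531 + 0.460346 = 0.485299
So the posterior for State Busy is 0.460346 / 0.485299 ≈ 0.949.

0.949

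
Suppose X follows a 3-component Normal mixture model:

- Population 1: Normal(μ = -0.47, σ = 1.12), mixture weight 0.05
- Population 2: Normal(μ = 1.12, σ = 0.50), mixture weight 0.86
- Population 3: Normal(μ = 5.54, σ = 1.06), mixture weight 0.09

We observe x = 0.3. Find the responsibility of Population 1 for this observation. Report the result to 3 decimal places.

Posterior ∝ prior × likelihood, so P(k | x) ∝ P(Z=k) f_k(x); normalise over all components.
Evaluate each component's likelihood at the observed value:
  f_1 = (1/(1.12·√(2π)))·exp(−(0.3−-0.47)²/(2·1.12²)) = 0.356198·exp(-0.23633) = 0.281226
  f_2 = (1/(0.50·√(2π)))·exp(−(0.3−1.12)²/(2·0.50²)) = 0.797885·exp(-1.34480) = 0.207922
  f_3 = (1/(1.06·√(2π)))·exp(−(0.3−5.54)²/(2·1.06²)) = 0.376361·exp(-12.21858) = 1.85841e-06
Weight by the priors:
  P(Z=1)·f_1 = 0.05 × 0.281226 = 0.0140613
  P(Z=2)·f_2 = 0.86 × 0.207922 = 0.178813
  P(Z=3)·f_3 = 0.09 × 1.85841e-06 = 1.67257e-07
Sum: 0.0140613 + 0.178813 + 1.67257e-07 = 0.192875
Responsibility of Population 1: 0.0140613 / 0.192875 ≈ 0.073

0.073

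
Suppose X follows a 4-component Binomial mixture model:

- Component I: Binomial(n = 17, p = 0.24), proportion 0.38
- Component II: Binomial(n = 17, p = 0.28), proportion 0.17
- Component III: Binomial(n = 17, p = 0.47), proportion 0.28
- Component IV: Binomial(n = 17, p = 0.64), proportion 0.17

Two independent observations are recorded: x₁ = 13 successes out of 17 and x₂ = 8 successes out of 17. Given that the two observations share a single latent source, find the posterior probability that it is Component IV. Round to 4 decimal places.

0.7223

P(component k | x) = P(Z=k)·f_k(x) / marginal(x), where marginal(x) = Σ_j P(Z=j)·f_j(x).
Since both observations come from the same component, the likelihood for component k is f_k(x₁)·f_k(x₂).
  f_I = [C(17,13)·0.24^13·0.76^4 = 2380·8.76488e-09·0.333622 = 6.95949e-06] × [0.0226359] = 1.57534e-07
  f_II = [C(17,13)·0.28^13·0.72^4 = 2380·6.50211e-08·0.268739 = 4.15874e-05] × [0.0477575] = 1.98611e-06
  f_III = [C(17,13)·0.47^13·0.53^4 = 2380·5.461e-05·0.0789048 = 0.0102554] × [0.191008] = 0.00195886
  f_IV = [C(17,13)·0.64^13·0.36^4 = 2380·0.00302231·0.0167962 = 0.120817] × [0.069494] = 0.00839603
Weight by the priors:
  P(Z=I)·f_I = 0.38 × 1.57534e-07 = 5.9863e-08
  P(Z=II)·f_II = 0.17 × 1.98611e-06 = 3.37638e-07
  P(Z=III)·f_III = 0.28 × 0.00195886 = 0.000548481
  P(Z=IV)·f_IV = 0.17 × 0.00839603 = 0.00142732
Normaliser: 5.9863e-08 + 3.37638e-07 + 0.000548481 + 0.00142732 = 0.0019762
So the posterior for Component IV is 0.00142732 / 0.0019762 ≈ 0.7223.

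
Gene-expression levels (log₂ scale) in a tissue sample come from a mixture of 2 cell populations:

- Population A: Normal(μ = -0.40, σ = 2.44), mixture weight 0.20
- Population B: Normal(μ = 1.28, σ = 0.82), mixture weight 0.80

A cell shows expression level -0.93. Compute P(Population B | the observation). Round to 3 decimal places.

0.244

By Bayes' theorem, P(k | x) = π_k f_k(x) / Σ_j π_j f_j(x).
Component likelihoods at x = -0.93:
  L_A = 0.159689
  L_B = 0.0128768
Unnormalised posteriors:
  π_A·L_A = 0.20 × 0.159689 = 0.0319378
  π_B·L_B = 0.80 × 0.0128768 = 0.0103014
Normaliser: 0.0319378 + 0.0103014 = 0.0422392
P(Population B | -0.93) ≈ 0.244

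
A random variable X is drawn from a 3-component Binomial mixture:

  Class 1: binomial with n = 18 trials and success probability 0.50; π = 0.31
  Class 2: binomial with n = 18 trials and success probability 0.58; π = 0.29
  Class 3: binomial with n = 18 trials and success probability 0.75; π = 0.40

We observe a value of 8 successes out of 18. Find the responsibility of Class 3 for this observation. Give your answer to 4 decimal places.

The responsibility of component k is w_k f_k(x) divided by Σ_j w_j f_j(x).
Component likelihoods at x = 8 successes out of 18:
  L_1 = C(18,8)·0.50^8·0.50^10 = 43758·0.00390625·0.000976562 = 0.166924
  L_2 = C(18,8)·0.58^8·0.42^10 = 43758·0.0128063·0.000170802 = 0.0957137
  L_3 = C(18,8)·0.75^8·0.25^10 = 43758·0.100113·9.53674e-07 = 0.0041778
Unnormalised posteriors:
  w_1·L_1 = 0.31 × 0.166924 = 0.0517463
  w_2·L_2 = 0.29 × 0.0957137 = 0.027757
  w_3·L_3 = 0.40 × 0.0041778 = 0.00167112
Normaliser: 0.0517463 + 0.027757 + 0.00167112 = 0.0811744
P(Class 3 | the observation) = 0.00167112 / 0.0811744 ≈ 0.0206

0.0206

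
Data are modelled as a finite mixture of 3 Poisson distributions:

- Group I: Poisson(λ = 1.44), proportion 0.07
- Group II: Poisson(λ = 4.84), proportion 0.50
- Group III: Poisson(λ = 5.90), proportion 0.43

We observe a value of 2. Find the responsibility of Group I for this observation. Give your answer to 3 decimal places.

0.205

Apply Bayes' rule: the posterior for each component is proportional to its prior times its likelihood at x.
Component likelihoods at x = 2:
  f_I = e^(−1.44)·1.44^2/2! = 0.245647
  f_II = e^(−4.84)·4.84^2/2! = 0.0926137
  f_III = e^(−5.90)·5.90^2/2! = 0.04768
Prior × likelihood for each component:
  P(Z=I)·f_I = 0.07 × 0.245647 = 0.0171953
  P(Z=II)·f_II = 0.50 × 0.0926137 = 0.0463069
  P(Z=III)·f_III = 0.43 × 0.04768 = 0.0205024
Denominator: 0.0171953 + 0.0463069 + 0.0205024 = 0.0840046
Responsibility of Group I: 0.0171953 / 0.0840046 ≈ 0.205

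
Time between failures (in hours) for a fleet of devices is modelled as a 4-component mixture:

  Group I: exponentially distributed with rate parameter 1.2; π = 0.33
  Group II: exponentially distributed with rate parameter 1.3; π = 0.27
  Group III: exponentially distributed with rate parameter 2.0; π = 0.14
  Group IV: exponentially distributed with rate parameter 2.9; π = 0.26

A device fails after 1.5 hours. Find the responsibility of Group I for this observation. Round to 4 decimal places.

0.4707

By Bayes' theorem, P(k | x) = w_k f_k(x) / Σ_j w_j f_j(x).
Component likelihoods at x = 1.5 hours:
  f_I = 1.2·e^(−1.2·1.5) = 1.2·e^(−1.8000) = 0.198359
  f_II = 1.3·e^(−1.3·1.5) = 1.3·e^(−1.9500) = 0.184956
  f_III = 2.0·e^(−2.0·1.5) = 2.0·e^(−3.0000) = 0.0995741
  f_IV = 2.9·e^(−2.9·1.5) = 2.9·e^(−4.3500) = 0.0374298
Unnormalised posteriors:
  w_I·f_I = 0.33 × 0.198359 = 0.0654584
  w_II·f_II = 0.27 × 0.184956 = 0.0499382
  w_III·f_III = 0.14 × 0.0995741 = 0.0139404
  w_IV·f_IV = 0.26 × 0.0374298 = 0.00973174
Denominator: 0.0654584 + 0.0499382 + 0.0139404 + 0.00973174 = 0.139069
So the posterior for Group I is 0.0654584 / 0.139069 ≈ 0.4707.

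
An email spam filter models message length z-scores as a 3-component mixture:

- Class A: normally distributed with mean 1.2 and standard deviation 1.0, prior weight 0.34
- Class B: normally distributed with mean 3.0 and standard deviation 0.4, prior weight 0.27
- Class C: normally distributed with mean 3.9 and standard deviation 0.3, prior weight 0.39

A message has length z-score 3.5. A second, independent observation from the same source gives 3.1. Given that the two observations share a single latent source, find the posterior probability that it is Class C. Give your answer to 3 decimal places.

0.063

Apply Bayes' rule: the posterior for each component is proportional to its prior times its likelihood at x.
Since both observations come from the same component, the likelihood for component k is f_k(x₁)·f_k(x₂).
  p_A = [(1/(1.0·√(2π)))·exp(−(3.5−1.2)²/(2·1.0²)) = 0.398942·exp(-2.64500) = 0.028327] × [0.0656158] = 0.0018587
  p_B = [(1/(0.4·√(2π)))·exp(−(3.5−3.0)²/(2·0.4²)) = 0.997356·exp(-0.78125) = 0.456623] × [0.96667] = 0.441404
  p_C = [(1/(0.3·√(2π)))·exp(−(3.5−3.9)²/(2·0.3²)) = 1.329808·exp(-0.88889) = 0.5467] × [0.0379866] = 0.0207673
Weight by the priors:
  P(Z=A)·p_A = 0.34 × 0.0018587 = 0.000631959
  P(Z=B)·p_B = 0.27 × 0.441404 = 0.119179
  P(Z=C)·p_C = 0.39 × 0.0207673 = 0.00809924
Normaliser: 0.000631959 + 0.119179 + 0.00809924 = 0.12791
P(Class C | x) ≈ 0.063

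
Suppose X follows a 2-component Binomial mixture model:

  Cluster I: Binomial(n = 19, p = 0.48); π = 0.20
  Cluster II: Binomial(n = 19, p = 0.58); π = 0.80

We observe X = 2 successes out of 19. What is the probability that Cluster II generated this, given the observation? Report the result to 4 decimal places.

0.1340

The responsibility of component k is π_k f_k(x) divided by Σ_j π_j f_j(x).
Evaluate each component's likelihood at the observed value:
  p_I = 0.000585511
  p_II = 2.26511e-05
Unnormalised posteriors:
  π_I·p_I = 0.20 × 0.000585511 = 0.000117102
  π_II·p_II = 0.80 × 2.26511e-05 = 1.81209e-05
Marginal: 0.000117102 + 1.81209e-05 = 0.000135223
P(Cluster II | 2 successes out of 19) = 1.81209e-05 / 0.000135223 ≈ 0.1340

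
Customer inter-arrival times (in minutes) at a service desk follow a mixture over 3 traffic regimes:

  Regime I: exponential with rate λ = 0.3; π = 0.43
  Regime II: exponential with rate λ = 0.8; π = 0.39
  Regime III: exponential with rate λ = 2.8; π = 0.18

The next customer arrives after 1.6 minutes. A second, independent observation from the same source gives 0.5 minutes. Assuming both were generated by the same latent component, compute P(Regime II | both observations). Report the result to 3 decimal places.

P(component k | x) = w_k·f_k(x) / marginal(x), where marginal(x) = Σ_j w_j·f_j(x).
Since both observations come from the same component, the likelihood for component k is f_k(x₁)·f_k(x₂).
  p_I = [0.185635] × [0.258212] = 0.0479333
  p_II = [0.22243] × [0.536256] = 0.119279
  p_III = [0.0317336] × [0.690471] = 0.0219111
Weight by the priors:
  w_I·p_I = 0.43 × 0.0479333 = 0.0206113
  w_II·p_II = 0.39 × 0.119279 = 0.0465189
  w_III·p_III = 0.18 × 0.0219111 = 0.003944
Denominator: 0.0206113 + 0.0465189 + 0.003944 = 0.0710742
So the posterior for Regime II is 0.0465189 / 0.0710742 ≈ 0.655.

0.655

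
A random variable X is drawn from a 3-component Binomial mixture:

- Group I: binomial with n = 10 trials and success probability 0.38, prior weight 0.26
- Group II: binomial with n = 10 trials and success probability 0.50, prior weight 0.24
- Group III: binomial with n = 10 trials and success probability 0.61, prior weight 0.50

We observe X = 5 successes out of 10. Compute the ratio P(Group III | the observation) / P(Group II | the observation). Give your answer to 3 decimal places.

Posterior odds = (π_i f_i(x)) / (π_j f_j(x)); the normalising sum cancels.
Component likelihoods at x = 5 successes out of 10:
  L_I = 0.182927
  L_II = 0.246094
  L_III = 0.192032
Odds = (0.50/0.24) × (0.192032/0.246094) = 2.08333 × 0.780319 ≈ 1.626

1.626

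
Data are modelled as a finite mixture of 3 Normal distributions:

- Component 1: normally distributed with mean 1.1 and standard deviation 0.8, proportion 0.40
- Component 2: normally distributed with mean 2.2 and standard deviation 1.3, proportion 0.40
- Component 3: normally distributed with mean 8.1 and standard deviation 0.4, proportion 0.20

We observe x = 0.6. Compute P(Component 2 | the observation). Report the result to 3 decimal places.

0.260

By Bayes' theorem, P(k | x) = π_k f_k(x) / Σ_j π_j f_j(x).
Component likelihoods at x = 0.6:
  f_1 = 0.410201
  f_2 = 0.143891
  f_3 = 4.55012e-77
Weight by the priors:
  π_1·f_1 = 0.40 × 0.410201 = 0.16408
  π_2·f_2 = 0.40 × 0.143891 = 0.0575564
  π_3·f_3 = 0.20 × 4.55012e-77 = 9.10025e-78
Normaliser: 0.16408 + 0.0575564 + 9.10025e-78 = 0.221637
P(Component 2 | data) ≈ 0.260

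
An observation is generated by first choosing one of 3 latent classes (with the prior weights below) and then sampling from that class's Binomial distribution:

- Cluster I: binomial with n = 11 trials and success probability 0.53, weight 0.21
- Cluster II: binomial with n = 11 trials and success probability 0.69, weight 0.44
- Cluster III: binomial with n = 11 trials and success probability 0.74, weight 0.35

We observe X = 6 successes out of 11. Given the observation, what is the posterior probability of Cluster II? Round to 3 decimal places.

0.437

Apply Bayes' rule: the posterior for each component is proportional to its prior times its likelihood at x.
Binomial probabilities:
  f_I = C(11,6)·0.53^6·0.47^5 = 462·0.0221644·0.0229345 = 0.234848
  f_II = C(11,6)·0.69^6·0.31^5 = 462·0.107918·0.00286292 = 0.14274
  f_III = C(11,6)·0.74^6·0.26^5 = 462·0.164206·0.00118814 = 0.0901362
Unnormalised posteriors:
  π_I·f_I = 0.21 × 0.234848 = 0.049318
  π_II·f_II = 0.44 × 0.14274 = 0.0628055
  π_III·f_III = 0.35 × 0.0901362 = 0.0315477
Denominator: 0.049318 + 0.0628055 + 0.0315477 = 0.143671
P(Cluster II | 6 successes out of 11) ≈ 0.437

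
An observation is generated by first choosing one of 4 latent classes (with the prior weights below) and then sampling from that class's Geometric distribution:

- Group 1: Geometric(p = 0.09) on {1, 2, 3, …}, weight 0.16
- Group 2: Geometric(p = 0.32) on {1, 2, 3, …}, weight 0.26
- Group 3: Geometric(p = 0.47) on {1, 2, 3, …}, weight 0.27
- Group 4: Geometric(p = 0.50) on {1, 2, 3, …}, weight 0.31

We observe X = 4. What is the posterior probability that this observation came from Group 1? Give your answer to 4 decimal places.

By Bayes' theorem, P(k | x) = π_k f_k(x) / Σ_j π_j f_j(x).
Component likelihoods at x = 4:
  p_1 = 0.09·(1−0.09)^3 = 0.09·0.753571 = 0.0678214
  p_2 = 0.32·(1−0.32)^3 = 0.32·0.314432 = 0.100618
  p_3 = 0.47·(1−0.47)^3 = 0.47·0.148877 = 0.0699722
  p_4 = 0.50·(1−0.50)^3 = 0.50·0.125 = 0.0625
Weight by the priors:
  π_1·p_1 = 0.16 × 0.0678214 = 0.0108514
  π_2·p_2 = 0.26 × 0.100618 = 0.0261607
  π_3·p_3 = 0.27 × 0.0699722 = 0.0188925
  π_4·p_4 = 0.31 × 0.0625 = 0.019375
Denominator: 0.0108514 + 0.0261607 + 0.0188925 + 0.019375 = 0.0752797
So the posterior for Group 1 is 0.0108514 / 0.0752797 ≈ 0.1441.

0.1441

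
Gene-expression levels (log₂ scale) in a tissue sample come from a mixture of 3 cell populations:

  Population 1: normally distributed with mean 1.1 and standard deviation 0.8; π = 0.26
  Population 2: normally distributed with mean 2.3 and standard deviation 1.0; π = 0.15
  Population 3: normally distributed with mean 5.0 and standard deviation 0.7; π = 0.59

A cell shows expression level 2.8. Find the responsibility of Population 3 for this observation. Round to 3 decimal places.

P(component k | x) = P(Z=k)·f_k(x) / marginal(x), where marginal(x) = Σ_j P(Z=j)·f_j(x).
Component likelihoods at x = 2.8:
  p_1 = (1/(0.8·√(2π)))·exp(−(2.8−1.1)²/(2·0.8²)) = 0.498678·exp(-2.25781) = 0.0521512
  p_2 = (1/(1.0·√(2π)))·exp(−(2.8−2.3)²/(2·1.0²)) = 0.398942·exp(-0.12500) = 0.352065
  p_3 = (1/(0.7·√(2π)))·exp(−(2.8−5.0)²/(2·0.7²)) = 0.569918·exp(-4.93878) = 0.00408253
Unnormalised posteriors:
  P(Z=1)·p_1 = 0.26 × 0.0521512 = 0.0135593
  P(Z=2)·p_2 = 0.15 × 0.352065 = 0.0528098
  P(Z=3)·p_3 = 0.59 × 0.00408253 = 0.00240869
Denominator: 0.0135593 + 0.0528098 + 0.00240869 = 0.0687778
So the posterior for Population 3 is 0.00240869 / 0.0687778 ≈ 0.035.

0.035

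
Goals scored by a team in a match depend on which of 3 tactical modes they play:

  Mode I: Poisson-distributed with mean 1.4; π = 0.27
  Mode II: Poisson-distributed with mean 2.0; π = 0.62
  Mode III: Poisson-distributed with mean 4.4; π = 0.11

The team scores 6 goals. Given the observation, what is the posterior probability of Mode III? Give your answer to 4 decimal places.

P(component k | x) = π_k·f_k(x) / marginal(x), where marginal(x) = Σ_j π_j·f_j(x).
Evaluate each component's likelihood at the observed value:
  L_I = 0.00257883
  L_II = 0.0120298
  L_III = 0.123734
Prior × likelihood for each component:
  π_I·L_I = 0.27 × 0.00257883 = 0.000696285
  π_II·L_II = 0.62 × 0.0120298 = 0.00745848
  π_III·L_III = 0.11 × 0.123734 = 0.0136107
Sum: 0.000696285 + 0.00745848 + 0.0136107 = 0.0217655
P(Mode III | x) ≈ 0.6253

0.6253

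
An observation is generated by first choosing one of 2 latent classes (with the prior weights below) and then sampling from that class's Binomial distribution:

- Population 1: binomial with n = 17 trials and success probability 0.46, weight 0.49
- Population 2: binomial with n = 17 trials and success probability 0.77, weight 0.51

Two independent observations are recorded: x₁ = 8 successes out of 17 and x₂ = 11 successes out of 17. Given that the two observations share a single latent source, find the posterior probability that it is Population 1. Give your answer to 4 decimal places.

Posterior ∝ prior × likelihood, so P(k | x) ∝ w_k f_k(x); normalise over all components.
Since both observations come from the same component, the likelihood for component k is f_k(x₁)·f_k(x₂).
  p_1 = [0.190279] × [0.0598796] = 0.0113938
  p_2 = [0.0054108] × [0.103358] = 0.000559251
Prior × likelihood for each component:
  w_1·p_1 = 0.49 × 0.0113938 = 0.00558299
  w_2·p_2 = 0.51 × 0.000559251 = 0.000285218
Denominator: 0.00558299 + 0.000285218 = 0.0058682
So the posterior for Population 1 is 0.00558299 / 0.0058682 ≈ 0.9514.

0.9514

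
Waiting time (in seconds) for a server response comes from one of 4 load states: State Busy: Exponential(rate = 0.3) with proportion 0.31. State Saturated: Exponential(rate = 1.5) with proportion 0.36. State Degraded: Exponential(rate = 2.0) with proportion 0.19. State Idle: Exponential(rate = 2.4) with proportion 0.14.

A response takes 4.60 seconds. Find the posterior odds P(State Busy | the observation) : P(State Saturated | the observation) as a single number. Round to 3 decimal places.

42.993

Posterior odds = (π_i f_i(x)) / (π_j f_j(x)); the normalising sum cancels.
Evaluate each component's likelihood at the observed value:
  f_Busy = 0.0754736
  f_Saturated = 0.00151168
  f_Degraded = 0.000202079
  f_Idle = 3.85124e-05
Odds = (0.31/0.36) × (0.0754736/0.00151168) = 0.861111 × 49.927 ≈ 42.993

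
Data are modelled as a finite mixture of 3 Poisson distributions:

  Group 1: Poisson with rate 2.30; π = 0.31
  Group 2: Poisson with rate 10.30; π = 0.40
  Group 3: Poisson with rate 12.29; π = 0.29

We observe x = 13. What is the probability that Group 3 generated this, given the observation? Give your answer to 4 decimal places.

0.4962

By Bayes' theorem, P(k | x) = π_k f_k(x) / Σ_j π_j f_j(x).
Poisson probabilities:
  L_1 = 8.11529e-07
  L_2 = 0.0793178
  L_3 = 0.107749
Weight by the priors:
  π_1·L_1 = 0.31 × 8.11529e-07 = 2.51574e-07
  π_2·L_2 = 0.40 × 0.0793178 = 0.0317271
  π_3·L_3 = 0.29 × 0.107749 = 0.0312473
Normaliser: 2.51574e-07 + 0.0317271 + 0.0312473 = 0.0629747
So the posterior for Group 3 is 0.0312473 / 0.0629747 ≈ 0.4962.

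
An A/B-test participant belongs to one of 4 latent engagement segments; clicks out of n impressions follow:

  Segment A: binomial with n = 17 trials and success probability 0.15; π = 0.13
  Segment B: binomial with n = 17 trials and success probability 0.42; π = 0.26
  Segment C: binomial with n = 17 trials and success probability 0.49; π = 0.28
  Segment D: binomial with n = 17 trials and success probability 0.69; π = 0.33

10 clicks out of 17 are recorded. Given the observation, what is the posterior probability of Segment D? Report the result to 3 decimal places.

Apply Bayes' rule: the posterior for each component is proportional to its prior times its likelihood at x.
Binomial probabilities:
  f_A = C(17,10)·0.15^10·0.85^7 = 19448·5.7665e-09·0.320577 = 3.59517e-05
  f_B = C(17,10)·0.42^10·0.58^7 = 19448·0.000170802·0.0220798 = 0.0733439
  f_C = C(17,10)·0.49^10·0.51^7 = 19448·0.000797923·0.00897411 = 0.13926
  f_D = C(17,10)·0.69^10·0.31^7 = 19448·0.0244619·0.000275126 = 0.130887
Unnormalised posteriors:
  π_A·f_A = 0.13 × 3.59517e-05 = 4.67373e-06
  π_B·f_B = 0.26 × 0.0733439 = 0.0190694
  π_C·f_C = 0.28 × 0.13926 = 0.0389929
  π_D·f_D = 0.33 × 0.130887 = 0.0431928
Denominator: 4.67373e-06 + 0.0190694 + 0.0389929 + 0.0431928 = 0.10126
Responsibility of Segment D: 0.0431928 / 0.10126 ≈ 0.427

0.427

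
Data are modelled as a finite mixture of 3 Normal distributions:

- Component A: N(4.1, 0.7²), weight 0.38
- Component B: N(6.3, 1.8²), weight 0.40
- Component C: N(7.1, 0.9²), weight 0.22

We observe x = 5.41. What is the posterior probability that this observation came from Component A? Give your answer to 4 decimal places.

P(component k | x) = π_k·f_k(x) / marginal(x), where marginal(x) = Σ_j π_j·f_j(x).
Normal densities:
  f_A = (1/(0.7·√(2π)))·exp(−(5.41−4.1)²/(2·0.7²)) = 0.569918·exp(-1.75112) = 0.0989257
  f_B = (1/(1.8·√(2π)))·exp(−(5.41−6.3)²/(2·1.8²)) = 0.221635·exp(-0.12224) = 0.196133
  f_C = (1/(0.9·√(2π)))·exp(−(5.41−7.1)²/(2·0.9²)) = 0.443269·exp(-1.76302) = 0.0760319
Unnormalised posteriors:
  π_A·f_A = 0.38 × 0.0989257 = 0.0375918
  π_B·f_B = 0.40 × 0.196133 = 0.0784532
  π_C·f_C = 0.22 × 0.0760319 = 0.016727
Sum: 0.0375918 + 0.0784532 + 0.016727 = 0.132772
So the posterior for Component A is 0.0375918 / 0.132772 ≈ 0.2831.

0.2831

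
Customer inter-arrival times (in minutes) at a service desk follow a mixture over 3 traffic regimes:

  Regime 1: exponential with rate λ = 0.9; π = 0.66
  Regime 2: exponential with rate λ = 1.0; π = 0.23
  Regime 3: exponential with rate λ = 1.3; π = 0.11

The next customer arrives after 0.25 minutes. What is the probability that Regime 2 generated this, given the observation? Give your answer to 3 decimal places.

0.237

P(component k | x) = π_k·f_k(x) / marginal(x), where marginal(x) = Σ_j π_j·f_j(x).
Exponential densities:
  L_1 = 0.9·e^(−0.9·0.25) = 0.9·e^(−0.2250) = 0.718665
  L_2 = 1.0·e^(−1.0·0.25) = 1.0·e^(−0.2500) = 0.778801
  L_3 = 1.3·e^(−1.3·0.25) = 1.3·e^(−0.3250) = 0.939286
Prior × likelihood for each component:
  π_1·L_1 = 0.66 × 0.718665 = 0.474319
  π_2·L_2 = 0.23 × 0.778801 = 0.179124
  π_3·L_3 = 0.11 × 0.939286 = 0.103321
Sum: 0.474319 + 0.179124 + 0.103321 = 0.756764
P(Regime 2 | data) = 0.179124 / 0.756764 ≈ 0.237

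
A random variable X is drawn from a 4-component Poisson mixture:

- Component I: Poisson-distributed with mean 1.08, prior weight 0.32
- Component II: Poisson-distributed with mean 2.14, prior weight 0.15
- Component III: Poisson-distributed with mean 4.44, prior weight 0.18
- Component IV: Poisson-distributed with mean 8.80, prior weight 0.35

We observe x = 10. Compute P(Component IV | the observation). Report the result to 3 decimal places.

0.959

P(component k | x) = w_k·f_k(x) / marginal(x), where marginal(x) = Σ_j w_j·f_j(x).
Evaluate each component's likelihood at the observed value:
  f_I = e^(−1.08)·1.08^10/10! = 2.0204e-07
  f_II = e^(−2.14)·2.14^10/10! = 6.53107e-05
  f_III = e^(−4.44)·4.44^10/10! = 0.0096783
  f_IV = e^(−8.80)·8.80^10/10! = 0.115684
Weight by the priors:
  w_I·f_I = 0.32 × 2.0204e-07 = 6.46527e-08
  w_II·f_II = 0.15 × 6.53107e-05 = 9.79661e-06
  w_III·f_III = 0.18 × 0.0096783 = 0.00174209
  w_IV·f_IV = 0.35 × 0.115684 = 0.0404893
Evidence: 6.46527e-08 + 9.79661e-06 + 0.00174209 + 0.0404893 = 0.0422413
Responsibility of Component IV: 0.0404893 / 0.0422413 ≈ 0.959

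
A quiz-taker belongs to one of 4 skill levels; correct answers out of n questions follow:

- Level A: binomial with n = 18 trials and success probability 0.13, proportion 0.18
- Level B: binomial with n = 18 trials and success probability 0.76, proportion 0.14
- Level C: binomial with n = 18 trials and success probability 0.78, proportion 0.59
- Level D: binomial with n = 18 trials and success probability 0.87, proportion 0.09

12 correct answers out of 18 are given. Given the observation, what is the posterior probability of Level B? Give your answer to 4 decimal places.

Apply Bayes' rule: the posterior for each component is proportional to its prior times its likelihood at x.
Component likelihoods at x = 12 correct answers out of 18:
  p_A = C(18,12)·0.13^12·0.87^6 = 18564·2.32981e-11·0.433626 = 1.87546e-07
  p_B = C(18,12)·0.76^12·0.24^6 = 18564·0.0371333·0.000191103 = 0.131735
  p_C = C(18,12)·0.78^12·0.22^6 = 18564·0.0507149·0.00011338 = 0.106744
  p_D = C(18,12)·0.87^12·0.13^6 = 18564·0.188032·4.82681e-06 = 0.0168486
Multiply by the mixture weights:
  π_A·p_A = 0.18 × 1.87546e-07 = 3.37582e-08
  π_B·p_B = 0.14 × 0.131735 = 0.0184429
  π_C·p_C = 0.59 × 0.106744 = 0.0629789
  π_D·p_D = 0.09 × 0.0168486 = 0.00151637
Evidence: 3.37582e-08 + 0.0184429 + 0.0629789 + 0.00151637 = 0.0829382
So the posterior for Level B is 0.0184429 / 0.0829382 ≈ 0.2224.

0.2224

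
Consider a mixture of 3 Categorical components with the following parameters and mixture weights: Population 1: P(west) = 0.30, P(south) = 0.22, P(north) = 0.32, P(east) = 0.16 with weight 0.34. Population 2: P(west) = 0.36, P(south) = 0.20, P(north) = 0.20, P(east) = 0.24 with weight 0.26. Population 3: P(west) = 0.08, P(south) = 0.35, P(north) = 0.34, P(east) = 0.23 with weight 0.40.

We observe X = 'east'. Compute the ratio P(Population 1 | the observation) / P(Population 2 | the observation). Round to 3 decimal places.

0.872

The posterior odds equal the prior odds times the likelihood ratio: (w_i/w_j)·(f_i(x)/f_j(x)).
Component likelihoods at x = 'east':
  L_1 = P(east | comp) = 0.16
  L_2 = P(east | comp) = 0.24
  L_3 = P(east | comp) = 0.23
0.0544 / 0.0624 ≈ 0.872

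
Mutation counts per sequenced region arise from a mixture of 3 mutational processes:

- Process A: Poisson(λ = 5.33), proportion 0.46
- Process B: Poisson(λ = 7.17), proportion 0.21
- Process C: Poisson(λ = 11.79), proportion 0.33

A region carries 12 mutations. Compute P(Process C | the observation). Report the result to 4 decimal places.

By Bayes' theorem, P(k | x) = P(Z=k) f_k(x) / Σ_j P(Z=j) f_j(x).
Component likelihoods at x = 12 mutations:
  L_A = 0.00531618
  L_B = 0.0296484
  L_C = 0.114155
Weight by the priors:
  P(Z=A)·L_A = 0.46 × 0.00531618 = 0.00244544
  P(Z=B)·L_B = 0.21 × 0.0296484 = 0.00622617
  P(Z=C)·L_C = 0.33 × 0.114155 = 0.0376713
Normaliser: 0.00244544 + 0.00622617 + 0.0376713 = 0.0463429
P(Process C | data) ≈ 0.8129

0.8129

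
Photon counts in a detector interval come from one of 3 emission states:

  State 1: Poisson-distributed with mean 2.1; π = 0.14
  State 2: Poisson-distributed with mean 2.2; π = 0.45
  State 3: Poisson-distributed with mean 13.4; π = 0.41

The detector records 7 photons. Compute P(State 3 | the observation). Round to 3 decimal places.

0.756

P(component k | x) = π_k·f_k(x) / marginal(x), where marginal(x) = Σ_j π_j·f_j(x).
Component likelihoods at x = 7 photons:
  p_1 = e^(−2.1)·2.1^7/7! = 0.00437609
  p_2 = e^(−2.2)·2.2^7/7! = 0.00548378
  p_3 = e^(−13.4)·13.4^7/7! = 0.0233215
Weight by the priors:
  π_1·p_1 = 0.14 × 0.00437609 = 0.000612652
  π_2·p_2 = 0.45 × 0.00548378 = 0.0024677
  π_3·p_3 = 0.41 × 0.0233215 = 0.00956183
Denominator: 0.000612652 + 0.0024677 + 0.00956183 = 0.0126422
Responsibility of State 3: 0.00956183 / 0.0126422 ≈ 0.756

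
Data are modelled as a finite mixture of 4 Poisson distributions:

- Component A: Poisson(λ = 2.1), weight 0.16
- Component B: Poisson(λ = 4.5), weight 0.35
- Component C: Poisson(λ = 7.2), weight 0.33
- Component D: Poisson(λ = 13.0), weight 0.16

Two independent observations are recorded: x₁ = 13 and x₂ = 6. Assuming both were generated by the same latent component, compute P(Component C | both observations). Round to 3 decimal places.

0.733

Posterior ∝ prior × likelihood, so P(k | x) ∝ P(Z=k) f_k(x); normalise over all components.
Since both observations come from the same component, the likelihood for component k is f_k(x₁)·f_k(x₂).
  L_A = [3.03775e-07] × [0.014587] = 4.43116e-09
  L_B = [0.00055355] × [0.12812] = 7.0921e-05
  L_C = [0.0167541] × [0.144458] = 0.00242027
  L_D = [0.10994] × [0.015153] = 0.00166592
Prior × likelihood for each component:
  P(Z=A)·L_A = 0.16 × 4.43116e-09 = 7.08985e-10
  P(Z=B)·L_B = 0.35 × 7.0921e-05 = 2.48223e-05
  P(Z=C)·L_C = 0.33 × 0.00242027 = 0.00079869
  P(Z=D)·L_D = 0.16 × 0.00166592 = 0.000266547
Normaliser: 7.08985e-10 + 2.48223e-05 + 0.00079869 + 0.000266547 = 0.00109006
Responsibility of Component C: 0.00079869 / 0.00109006 ≈ 0.733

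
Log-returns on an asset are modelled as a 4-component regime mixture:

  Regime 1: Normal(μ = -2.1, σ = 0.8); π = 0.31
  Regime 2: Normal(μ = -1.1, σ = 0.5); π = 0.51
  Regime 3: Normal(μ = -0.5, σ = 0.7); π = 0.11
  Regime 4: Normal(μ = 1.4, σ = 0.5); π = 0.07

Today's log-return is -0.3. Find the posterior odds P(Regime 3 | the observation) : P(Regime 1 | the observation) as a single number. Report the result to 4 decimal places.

4.8933

Only the two components matter; the odds are (π_i f_i(x)) / (π_j f_j(x)).
Normal densities:
  p_1 = (1/(0.8·√(2π)))·exp(−(-0.3−-2.1)²/(2·0.8²)) = 0.498678·exp(-2.53125) = 0.0396746
  p_2 = (1/(0.5·√(2π)))·exp(−(-0.3−-1.1)²/(2·0.5²)) = 0.797885·exp(-1.28000) = 0.221842
  p_3 = (1/(0.7·√(2π)))·exp(−(-0.3−-0.5)²/(2·0.7²)) = 0.569918·exp(-0.04082) = 0.547124
  p_4 = (1/(0.5·√(2π)))·exp(−(-0.3−1.4)²/(2·0.5²)) = 0.797885·exp(-5.78000) = 0.00246444
0.0601836 / 0.0122991 ≈ 4.8933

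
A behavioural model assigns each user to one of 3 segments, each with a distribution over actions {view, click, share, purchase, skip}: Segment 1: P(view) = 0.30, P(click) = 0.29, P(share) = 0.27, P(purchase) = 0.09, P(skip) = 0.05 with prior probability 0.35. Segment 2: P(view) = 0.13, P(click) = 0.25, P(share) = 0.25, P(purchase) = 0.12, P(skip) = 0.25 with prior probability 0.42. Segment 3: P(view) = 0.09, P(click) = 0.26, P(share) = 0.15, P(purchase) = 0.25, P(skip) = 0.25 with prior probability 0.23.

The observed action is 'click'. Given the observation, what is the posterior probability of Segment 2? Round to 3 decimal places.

0.394

Posterior ∝ prior × likelihood, so P(k | x) ∝ P(Z=k) f_k(x); normalise over all components.
Categorical probabilities:
  L_1 = P(click | comp) = 0.29
  L_2 = P(click | comp) = 0.25
  L_3 = P(click | comp) = 0.26
Multiply by the mixture weights:
  P(Z=1)·L_1 = 0.35 × 0.29 = 0.1015
  P(Z=2)·L_2 = 0.42 × 0.25 = 0.105
  P(Z=3)·L_3 = 0.23 × 0.26 = 0.0598
Evidence: 0.1015 + 0.105 + 0.0598 = 0.2663
P(Segment 2 | x) = 0.105 / 0.2663 ≈ 0.394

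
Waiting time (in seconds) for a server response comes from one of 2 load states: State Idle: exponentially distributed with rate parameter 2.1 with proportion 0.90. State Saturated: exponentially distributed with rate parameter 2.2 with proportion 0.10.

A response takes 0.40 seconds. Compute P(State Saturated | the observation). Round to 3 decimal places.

0.101

Apply Bayes' rule: the posterior for each component is proportional to its prior times its likelihood at x.
Evaluate each component's likelihood at the observed value:
  f_Idle = 2.1·e^(−2.1·0.40) = 2.1·e^(−0.8400) = 0.906592
  f_Saturated = 2.2·e^(−2.2·0.40) = 2.2·e^(−0.8800) = 0.912522
Unnormalised posteriors:
  π_Idle·f_Idle = 0.90 × 0.906592 = 0.815933
  π_Saturated·f_Saturated = 0.10 × 0.912522 = 0.0912522
Normaliser: 0.815933 + 0.0912522 = 0.907185
P(State Saturated | data) = 0.0912522 / 0.907185 ≈ 0.101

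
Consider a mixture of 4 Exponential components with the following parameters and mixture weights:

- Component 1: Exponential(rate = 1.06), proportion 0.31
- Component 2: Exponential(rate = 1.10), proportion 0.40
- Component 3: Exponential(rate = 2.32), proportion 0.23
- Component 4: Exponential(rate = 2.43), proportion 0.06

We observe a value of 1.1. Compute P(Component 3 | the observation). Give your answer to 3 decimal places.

0.146

The responsibility of component k is P(Z=k) f_k(x) divided by Σ_j P(Z=j) f_j(x).
Evaluate each component's likelihood at the observed value:
  p_1 = 0.330308
  p_2 = 0.328017
  p_3 = 0.180788
  p_4 = 0.167779
Unnormalised posteriors:
  P(Z=1)·p_1 = 0.31 × 0.330308 = 0.102395
  P(Z=2)·p_2 = 0.40 × 0.328017 = 0.131207
  P(Z=3)·p_3 = 0.23 × 0.180788 = 0.0415811
  P(Z=4)·p_4 = 0.06 × 0.167779 = 0.0100667
Sum: 0.102395 + 0.131207 + 0.0415811 + 0.0100667 = 0.28525
So the posterior for Component 3 is 0.0415811 / 0.28525 ≈ 0.146.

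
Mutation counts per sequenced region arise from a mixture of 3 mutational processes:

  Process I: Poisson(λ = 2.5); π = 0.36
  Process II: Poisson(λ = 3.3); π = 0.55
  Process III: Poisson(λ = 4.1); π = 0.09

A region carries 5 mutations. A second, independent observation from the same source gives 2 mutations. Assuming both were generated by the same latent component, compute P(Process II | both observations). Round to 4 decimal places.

0.6191

Apply Bayes' rule: the posterior for each component is proportional to its prior times its likelihood at x.
Since both observations come from the same component, the likelihood for component k is f_k(x₁)·f_k(x₂).
  f_I = [e^(−2.5)·2.5^5/5! = 0.0668009] × [0.256516] = 0.0171355
  f_II = [e^(−3.3)·3.3^5/5! = 0.120286] × [0.200829] = 0.024157
  f_III = [e^(−4.1)·4.1^5/5! = 0.160004] × [0.139293] = 0.0222875
Multiply by the mixture weights:
  w_I·f_I = 0.36 × 0.0171355 = 0.00616877
  w_II·f_II = 0.55 × 0.024157 = 0.0132863
  w_III·f_III = 0.09 × 0.0222875 = 0.00200587
Evidence: 0.00616877 + 0.0132863 + 0.00200587 = 0.021461
So the posterior for Process II is 0.0132863 / 0.021461 ≈ 0.6191.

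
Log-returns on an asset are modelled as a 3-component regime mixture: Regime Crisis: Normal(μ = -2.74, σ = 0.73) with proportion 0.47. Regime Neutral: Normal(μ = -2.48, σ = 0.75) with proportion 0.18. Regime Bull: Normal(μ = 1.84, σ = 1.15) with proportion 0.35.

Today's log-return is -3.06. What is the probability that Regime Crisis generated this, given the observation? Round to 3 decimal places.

0.767

Posterior ∝ prior × likelihood, so P(k | x) ∝ w_k f_k(x); normalise over all components.
Normal densities:
  L_Crisis = 0.496433
  L_Neutral = 0.394444
  L_Bull = 3.96189e-05
Weight by the priors:
  w_Crisis·L_Crisis = 0.47 × 0.496433 = 0.233324
  w_Neutral·L_Neutral = 0.18 × 0.394444 = 0.0709999
  w_Bull·L_Bull = 0.35 × 3.96189e-05 = 1.38666e-05
Sum: 0.233324 + 0.0709999 + 1.38666e-05 = 0.304337
P(Regime Crisis | x) ≈ 0.767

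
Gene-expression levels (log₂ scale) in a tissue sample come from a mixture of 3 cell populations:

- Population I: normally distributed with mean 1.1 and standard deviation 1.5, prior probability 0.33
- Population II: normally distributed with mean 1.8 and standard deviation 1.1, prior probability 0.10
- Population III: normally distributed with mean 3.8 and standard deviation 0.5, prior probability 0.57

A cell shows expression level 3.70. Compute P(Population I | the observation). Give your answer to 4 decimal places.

Apply Bayes' rule: the posterior for each component is proportional to its prior times its likelihood at x.
Component likelihoods at x = 3.70:
  L_I = 0.0592123
  L_II = 0.0815952
  L_III = 0.782085
Prior × likelihood for each component:
  π_I·L_I = 0.33 × 0.0592123 = 0.0195401
  π_II·L_II = 0.10 × 0.0815952 = 0.00815952
  π_III·L_III = 0.57 × 0.782085 = 0.445789
Normaliser: 0.0195401 + 0.00815952 + 0.445789 = 0.473488
P(Population I | 3.70) ≈ 0.0413

0.0413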